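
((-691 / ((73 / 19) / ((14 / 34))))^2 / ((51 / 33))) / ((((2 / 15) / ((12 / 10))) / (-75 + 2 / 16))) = -500865817715109 / 209451016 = -2391326.75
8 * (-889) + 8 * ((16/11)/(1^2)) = -78104/11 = -7100.36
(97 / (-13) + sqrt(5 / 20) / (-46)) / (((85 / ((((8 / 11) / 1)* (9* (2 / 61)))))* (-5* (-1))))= -321732 / 85267325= -0.00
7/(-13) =-7/13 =-0.54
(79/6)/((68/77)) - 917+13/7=-2571067/2856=-900.23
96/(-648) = -4/27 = -0.15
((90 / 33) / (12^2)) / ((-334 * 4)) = -5 / 352704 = -0.00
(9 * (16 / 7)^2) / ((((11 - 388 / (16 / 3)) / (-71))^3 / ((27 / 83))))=23.25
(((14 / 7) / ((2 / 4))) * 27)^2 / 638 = 5832 / 319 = 18.28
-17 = -17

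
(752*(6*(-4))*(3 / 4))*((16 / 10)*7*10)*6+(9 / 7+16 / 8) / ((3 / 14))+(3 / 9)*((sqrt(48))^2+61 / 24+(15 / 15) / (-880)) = -72041585773 / 7920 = -9096159.82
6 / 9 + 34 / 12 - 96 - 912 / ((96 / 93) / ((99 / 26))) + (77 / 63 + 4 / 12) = -1616959 / 468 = -3455.04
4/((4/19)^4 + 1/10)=39.23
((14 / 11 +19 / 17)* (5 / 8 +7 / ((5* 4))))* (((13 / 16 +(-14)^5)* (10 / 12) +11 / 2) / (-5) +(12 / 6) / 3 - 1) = 208906.46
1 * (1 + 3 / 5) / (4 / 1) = 2 / 5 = 0.40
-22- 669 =-691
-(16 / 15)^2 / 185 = -256 / 41625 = -0.01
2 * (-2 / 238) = -2 / 119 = -0.02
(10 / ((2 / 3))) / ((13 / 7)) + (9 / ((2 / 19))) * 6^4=1440609 / 13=110816.08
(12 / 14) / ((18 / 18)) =6 / 7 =0.86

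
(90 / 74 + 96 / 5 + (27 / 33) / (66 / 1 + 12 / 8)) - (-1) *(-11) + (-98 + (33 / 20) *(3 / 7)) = -15019561 / 170940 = -87.86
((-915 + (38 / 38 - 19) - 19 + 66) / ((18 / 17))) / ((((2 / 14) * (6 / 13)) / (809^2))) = -448529573401 / 54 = -8306103211.13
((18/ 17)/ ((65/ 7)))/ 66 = 21/ 12155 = 0.00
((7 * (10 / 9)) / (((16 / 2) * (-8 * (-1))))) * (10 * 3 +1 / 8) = 8435 / 2304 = 3.66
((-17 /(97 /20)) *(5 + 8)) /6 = -2210 /291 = -7.59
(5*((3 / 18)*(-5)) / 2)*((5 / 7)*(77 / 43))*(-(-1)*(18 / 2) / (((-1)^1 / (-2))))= -4125 / 86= -47.97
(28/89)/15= 28/1335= 0.02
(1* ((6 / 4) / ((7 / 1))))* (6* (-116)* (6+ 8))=-2088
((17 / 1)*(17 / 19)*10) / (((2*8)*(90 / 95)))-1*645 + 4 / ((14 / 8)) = -637741 / 1008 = -632.68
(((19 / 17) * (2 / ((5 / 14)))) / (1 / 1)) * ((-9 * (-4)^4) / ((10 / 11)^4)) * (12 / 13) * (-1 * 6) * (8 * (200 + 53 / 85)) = 11017121538576384 / 58703125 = 187675213.86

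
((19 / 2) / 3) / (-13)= -19 / 78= -0.24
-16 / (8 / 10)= -20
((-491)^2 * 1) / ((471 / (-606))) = -48698362 / 157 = -310180.65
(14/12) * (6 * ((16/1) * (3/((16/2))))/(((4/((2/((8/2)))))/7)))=147/4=36.75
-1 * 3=-3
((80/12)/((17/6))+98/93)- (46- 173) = 206173/1581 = 130.41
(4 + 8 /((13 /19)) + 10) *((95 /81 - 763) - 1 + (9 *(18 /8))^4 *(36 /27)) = 193437264157 /33696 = 5740659.55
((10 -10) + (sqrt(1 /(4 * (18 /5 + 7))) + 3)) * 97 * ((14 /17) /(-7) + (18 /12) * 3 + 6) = 34241 * sqrt(265) /3604 + 102723 /34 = 3175.93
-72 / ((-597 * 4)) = 6 / 199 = 0.03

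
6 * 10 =60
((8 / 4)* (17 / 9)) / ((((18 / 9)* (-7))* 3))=-17 / 189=-0.09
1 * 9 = 9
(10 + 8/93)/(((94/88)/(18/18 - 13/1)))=-165088/1457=-113.31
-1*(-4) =4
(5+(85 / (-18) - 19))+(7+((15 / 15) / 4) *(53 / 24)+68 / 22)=-25595 / 3168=-8.08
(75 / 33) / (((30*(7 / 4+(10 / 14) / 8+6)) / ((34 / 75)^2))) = 32368 / 16297875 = 0.00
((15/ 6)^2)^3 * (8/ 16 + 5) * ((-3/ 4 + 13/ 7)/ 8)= 5328125/ 28672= 185.83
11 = 11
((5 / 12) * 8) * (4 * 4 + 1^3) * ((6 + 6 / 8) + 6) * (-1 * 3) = -4335 / 2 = -2167.50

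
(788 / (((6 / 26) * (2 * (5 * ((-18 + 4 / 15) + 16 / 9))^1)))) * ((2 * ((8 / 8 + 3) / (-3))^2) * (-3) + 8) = 20488 / 359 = 57.07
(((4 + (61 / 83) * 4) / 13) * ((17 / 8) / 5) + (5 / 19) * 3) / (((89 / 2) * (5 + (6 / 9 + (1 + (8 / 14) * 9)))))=2187801 / 1131245180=0.00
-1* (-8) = 8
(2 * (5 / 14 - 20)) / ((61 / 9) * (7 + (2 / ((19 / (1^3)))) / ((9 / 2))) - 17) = -423225 / 329686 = -1.28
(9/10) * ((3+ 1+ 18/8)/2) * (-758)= -17055/8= -2131.88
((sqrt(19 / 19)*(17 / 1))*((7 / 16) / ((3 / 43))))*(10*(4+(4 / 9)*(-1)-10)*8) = -1483930 / 27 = -54960.37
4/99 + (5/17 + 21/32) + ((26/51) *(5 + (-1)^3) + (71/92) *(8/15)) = 1253837/364320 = 3.44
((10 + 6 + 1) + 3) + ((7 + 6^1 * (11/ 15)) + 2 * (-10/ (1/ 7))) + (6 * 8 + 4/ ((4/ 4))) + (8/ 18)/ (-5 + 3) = -2557/ 45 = -56.82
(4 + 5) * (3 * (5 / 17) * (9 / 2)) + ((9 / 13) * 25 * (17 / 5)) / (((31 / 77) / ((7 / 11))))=1764135 / 13702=128.75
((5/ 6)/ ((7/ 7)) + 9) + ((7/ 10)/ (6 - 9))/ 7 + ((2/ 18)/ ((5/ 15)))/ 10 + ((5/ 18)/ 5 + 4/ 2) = 107/ 9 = 11.89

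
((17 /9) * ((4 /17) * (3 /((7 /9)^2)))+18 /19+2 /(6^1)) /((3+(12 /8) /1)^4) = 155728 /18324873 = 0.01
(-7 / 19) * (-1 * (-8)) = -56 / 19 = -2.95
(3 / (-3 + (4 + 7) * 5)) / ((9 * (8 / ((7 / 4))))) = 7 / 4992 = 0.00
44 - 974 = -930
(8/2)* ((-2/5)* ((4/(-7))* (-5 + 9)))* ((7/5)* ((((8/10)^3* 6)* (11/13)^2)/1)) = 5947392/528125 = 11.26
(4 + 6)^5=100000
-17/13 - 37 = -498/13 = -38.31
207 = 207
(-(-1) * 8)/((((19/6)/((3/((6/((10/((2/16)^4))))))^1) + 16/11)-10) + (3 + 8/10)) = -10813440/6414127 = -1.69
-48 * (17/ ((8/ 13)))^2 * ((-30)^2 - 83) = -119709291/ 4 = -29927322.75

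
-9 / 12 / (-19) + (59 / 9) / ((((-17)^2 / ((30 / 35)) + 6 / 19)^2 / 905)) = 10300296067 / 112493051404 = 0.09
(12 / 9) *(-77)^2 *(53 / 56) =7481.83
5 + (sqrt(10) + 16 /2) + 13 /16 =sqrt(10) + 221 /16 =16.97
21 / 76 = 0.28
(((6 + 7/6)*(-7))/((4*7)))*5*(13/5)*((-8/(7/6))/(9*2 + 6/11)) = 6149/714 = 8.61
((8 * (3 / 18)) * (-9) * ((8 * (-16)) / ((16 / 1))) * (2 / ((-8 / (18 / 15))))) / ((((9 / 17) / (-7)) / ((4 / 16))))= 476 / 5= 95.20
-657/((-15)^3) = 73/375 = 0.19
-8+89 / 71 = -479 / 71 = -6.75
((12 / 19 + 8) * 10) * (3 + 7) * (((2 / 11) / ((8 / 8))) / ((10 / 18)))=59040 / 209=282.49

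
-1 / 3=-0.33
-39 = -39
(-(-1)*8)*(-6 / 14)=-24 / 7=-3.43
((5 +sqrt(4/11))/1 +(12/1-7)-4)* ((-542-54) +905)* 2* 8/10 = 4944* sqrt(11)/55 +14832/5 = 3264.53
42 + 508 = 550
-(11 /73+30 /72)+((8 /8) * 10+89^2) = 6947059 /876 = 7930.43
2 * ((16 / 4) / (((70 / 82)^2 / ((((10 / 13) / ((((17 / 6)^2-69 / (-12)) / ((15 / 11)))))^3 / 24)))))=6893150625 / 34149099888904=0.00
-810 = -810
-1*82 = -82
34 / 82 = 17 / 41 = 0.41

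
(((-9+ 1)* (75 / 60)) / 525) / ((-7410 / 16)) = 16 / 389025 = 0.00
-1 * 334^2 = -111556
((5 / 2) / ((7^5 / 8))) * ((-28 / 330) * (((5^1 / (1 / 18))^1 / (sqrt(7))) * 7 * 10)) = -2400 * sqrt(7) / 26411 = -0.24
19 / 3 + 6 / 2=9.33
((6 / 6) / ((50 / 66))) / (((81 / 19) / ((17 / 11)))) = 323 / 675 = 0.48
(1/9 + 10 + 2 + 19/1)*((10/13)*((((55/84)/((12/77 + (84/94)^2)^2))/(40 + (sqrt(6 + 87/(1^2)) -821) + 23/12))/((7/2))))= -0.01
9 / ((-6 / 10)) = -15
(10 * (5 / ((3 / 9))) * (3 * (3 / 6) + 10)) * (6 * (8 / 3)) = 27600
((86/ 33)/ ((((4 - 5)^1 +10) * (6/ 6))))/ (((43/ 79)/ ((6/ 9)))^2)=49928/ 114939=0.43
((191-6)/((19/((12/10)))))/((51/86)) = 6364/323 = 19.70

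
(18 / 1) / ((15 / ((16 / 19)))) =96 / 95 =1.01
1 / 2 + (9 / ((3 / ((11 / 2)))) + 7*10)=87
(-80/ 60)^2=16/ 9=1.78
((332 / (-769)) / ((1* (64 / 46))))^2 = 3644281 / 37847104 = 0.10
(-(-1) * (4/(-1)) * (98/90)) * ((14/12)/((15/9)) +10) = -10486/225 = -46.60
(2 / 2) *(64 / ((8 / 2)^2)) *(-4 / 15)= -16 / 15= -1.07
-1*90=-90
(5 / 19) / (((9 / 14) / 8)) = 560 / 171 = 3.27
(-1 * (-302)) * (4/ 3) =1208/ 3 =402.67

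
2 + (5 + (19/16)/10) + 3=1619/160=10.12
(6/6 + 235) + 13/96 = 22669/96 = 236.14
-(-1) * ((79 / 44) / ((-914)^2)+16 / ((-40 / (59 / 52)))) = -1084338873 / 2389232560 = -0.45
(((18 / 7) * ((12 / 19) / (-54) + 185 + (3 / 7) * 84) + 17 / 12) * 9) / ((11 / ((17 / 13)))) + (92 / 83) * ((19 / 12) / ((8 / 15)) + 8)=7850802189 / 12628616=621.67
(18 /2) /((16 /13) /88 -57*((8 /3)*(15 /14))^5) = -21630609 /26083166386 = -0.00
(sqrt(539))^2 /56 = 77 /8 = 9.62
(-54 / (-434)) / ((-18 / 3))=-9 / 434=-0.02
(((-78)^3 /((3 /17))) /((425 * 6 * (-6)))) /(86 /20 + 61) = 2.69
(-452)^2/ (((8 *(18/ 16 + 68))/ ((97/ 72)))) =2477186/ 4977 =497.73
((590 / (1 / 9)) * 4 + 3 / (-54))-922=20317.94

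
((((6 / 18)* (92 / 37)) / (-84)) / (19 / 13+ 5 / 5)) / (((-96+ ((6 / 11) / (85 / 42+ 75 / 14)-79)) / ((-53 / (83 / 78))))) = -351248755 / 307750020144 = -0.00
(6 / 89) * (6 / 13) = 36 / 1157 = 0.03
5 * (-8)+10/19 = -750/19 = -39.47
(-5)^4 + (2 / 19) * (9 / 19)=225643 / 361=625.05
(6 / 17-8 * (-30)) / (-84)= -681 / 238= -2.86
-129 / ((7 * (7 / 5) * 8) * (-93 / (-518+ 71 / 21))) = -2323505 / 255192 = -9.10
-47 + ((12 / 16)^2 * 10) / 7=-2587 / 56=-46.20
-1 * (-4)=4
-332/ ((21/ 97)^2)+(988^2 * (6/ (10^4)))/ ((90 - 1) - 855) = -747837467407/ 105564375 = -7084.18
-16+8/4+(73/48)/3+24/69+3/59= -2558747/195408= -13.09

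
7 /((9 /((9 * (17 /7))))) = 17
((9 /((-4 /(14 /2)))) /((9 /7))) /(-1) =49 /4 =12.25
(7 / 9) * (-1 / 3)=-7 / 27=-0.26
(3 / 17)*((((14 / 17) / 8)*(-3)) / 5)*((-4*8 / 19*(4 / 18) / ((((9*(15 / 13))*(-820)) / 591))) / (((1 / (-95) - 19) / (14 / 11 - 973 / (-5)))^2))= -9959864733 / 331370615125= -0.03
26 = 26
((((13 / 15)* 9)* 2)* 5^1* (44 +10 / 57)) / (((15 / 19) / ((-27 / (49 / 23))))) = -13551876 / 245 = -55313.78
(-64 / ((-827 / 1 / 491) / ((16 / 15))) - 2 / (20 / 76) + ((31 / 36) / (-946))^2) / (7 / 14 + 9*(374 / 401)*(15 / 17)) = 63329905919150807 / 15205144289654880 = 4.17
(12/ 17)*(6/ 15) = 24/ 85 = 0.28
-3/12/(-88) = 1/352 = 0.00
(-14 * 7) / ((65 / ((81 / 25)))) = -7938 / 1625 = -4.88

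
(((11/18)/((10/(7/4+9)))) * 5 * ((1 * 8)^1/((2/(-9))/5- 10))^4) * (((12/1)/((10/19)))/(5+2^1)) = 4913642250/1141331527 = 4.31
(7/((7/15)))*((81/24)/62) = 405/496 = 0.82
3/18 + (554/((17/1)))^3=1020193697/29478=34608.65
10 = 10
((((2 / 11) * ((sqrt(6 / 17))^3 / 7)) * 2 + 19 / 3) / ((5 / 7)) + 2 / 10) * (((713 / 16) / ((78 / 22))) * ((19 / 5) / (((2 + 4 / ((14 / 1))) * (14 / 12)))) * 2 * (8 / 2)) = 1301.31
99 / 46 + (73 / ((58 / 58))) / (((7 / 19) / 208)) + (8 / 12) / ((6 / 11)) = 119447123 / 2898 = 41217.09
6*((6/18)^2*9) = 6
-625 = -625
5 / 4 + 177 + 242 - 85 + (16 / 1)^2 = 2365 / 4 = 591.25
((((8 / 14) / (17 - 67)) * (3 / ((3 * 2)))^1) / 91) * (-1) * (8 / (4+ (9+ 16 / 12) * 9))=0.00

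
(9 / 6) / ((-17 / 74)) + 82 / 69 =-6265 / 1173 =-5.34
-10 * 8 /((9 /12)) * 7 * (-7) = 15680 /3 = 5226.67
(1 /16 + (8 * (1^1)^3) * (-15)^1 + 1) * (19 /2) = -36157 /32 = -1129.91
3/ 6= 1/ 2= 0.50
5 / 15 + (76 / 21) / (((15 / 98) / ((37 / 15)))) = 39593 / 675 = 58.66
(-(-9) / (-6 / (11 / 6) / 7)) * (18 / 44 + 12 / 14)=-195 / 8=-24.38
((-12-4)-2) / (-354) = 3 / 59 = 0.05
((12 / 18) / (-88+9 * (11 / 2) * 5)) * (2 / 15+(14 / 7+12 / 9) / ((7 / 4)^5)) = 339256 / 241264485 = 0.00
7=7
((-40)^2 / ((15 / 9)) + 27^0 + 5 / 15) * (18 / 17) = 17304 / 17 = 1017.88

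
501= 501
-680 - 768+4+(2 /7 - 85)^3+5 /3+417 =-626638639 /1029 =-608978.27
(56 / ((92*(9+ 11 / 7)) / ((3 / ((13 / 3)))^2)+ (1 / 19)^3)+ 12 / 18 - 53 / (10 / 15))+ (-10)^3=-51081257863847 / 47349820410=-1078.81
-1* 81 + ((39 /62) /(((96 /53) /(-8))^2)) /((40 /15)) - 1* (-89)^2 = -63467355 /7936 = -7997.40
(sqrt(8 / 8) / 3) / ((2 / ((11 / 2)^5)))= 161051 / 192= 838.81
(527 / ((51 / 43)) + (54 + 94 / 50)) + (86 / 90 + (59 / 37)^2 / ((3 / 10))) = 156983297 / 308025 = 509.64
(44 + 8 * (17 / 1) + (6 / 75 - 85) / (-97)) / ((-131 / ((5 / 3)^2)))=-438623 / 114363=-3.84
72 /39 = 24 /13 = 1.85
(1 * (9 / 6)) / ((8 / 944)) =177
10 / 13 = 0.77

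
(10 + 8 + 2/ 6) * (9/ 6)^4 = 1485/ 16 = 92.81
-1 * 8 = -8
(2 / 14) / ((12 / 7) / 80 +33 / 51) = 340 / 1591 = 0.21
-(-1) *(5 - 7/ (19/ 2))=81/ 19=4.26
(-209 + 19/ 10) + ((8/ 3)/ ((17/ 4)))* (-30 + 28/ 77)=-1266151/ 5610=-225.70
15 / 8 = 1.88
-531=-531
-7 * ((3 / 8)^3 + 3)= -10941 / 512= -21.37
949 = 949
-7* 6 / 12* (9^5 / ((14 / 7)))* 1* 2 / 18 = -45927 / 4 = -11481.75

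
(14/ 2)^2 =49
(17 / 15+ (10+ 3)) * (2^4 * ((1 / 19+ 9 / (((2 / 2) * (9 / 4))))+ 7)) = 47488 / 19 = 2499.37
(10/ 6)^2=25/ 9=2.78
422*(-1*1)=-422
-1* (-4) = 4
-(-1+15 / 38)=0.61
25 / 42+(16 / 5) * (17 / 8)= 1553 / 210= 7.40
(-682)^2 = 465124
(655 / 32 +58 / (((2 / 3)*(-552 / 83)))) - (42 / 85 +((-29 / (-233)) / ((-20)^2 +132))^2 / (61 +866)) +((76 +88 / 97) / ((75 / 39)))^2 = 1606.23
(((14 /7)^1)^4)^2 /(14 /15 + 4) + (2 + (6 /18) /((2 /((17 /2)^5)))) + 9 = 52981493 /7104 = 7457.98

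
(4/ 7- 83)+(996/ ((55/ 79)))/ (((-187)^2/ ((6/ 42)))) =-1109662531/ 13463065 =-82.42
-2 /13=-0.15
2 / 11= 0.18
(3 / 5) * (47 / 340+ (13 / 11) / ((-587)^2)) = 534439779 / 6443440300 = 0.08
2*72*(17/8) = 306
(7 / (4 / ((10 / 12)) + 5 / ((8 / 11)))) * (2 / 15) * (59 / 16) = 0.29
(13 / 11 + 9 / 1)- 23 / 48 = 9.70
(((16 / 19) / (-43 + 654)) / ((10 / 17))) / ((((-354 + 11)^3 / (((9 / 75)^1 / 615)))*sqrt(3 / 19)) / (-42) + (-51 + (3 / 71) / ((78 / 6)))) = 0.00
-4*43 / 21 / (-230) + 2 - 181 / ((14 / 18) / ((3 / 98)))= -1204247 / 236670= -5.09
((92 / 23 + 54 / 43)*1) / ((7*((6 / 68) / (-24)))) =-61472 / 301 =-204.23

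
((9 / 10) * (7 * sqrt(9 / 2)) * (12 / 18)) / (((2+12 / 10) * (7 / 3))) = 27 * sqrt(2) / 32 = 1.19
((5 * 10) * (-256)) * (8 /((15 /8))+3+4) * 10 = -4326400 /3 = -1442133.33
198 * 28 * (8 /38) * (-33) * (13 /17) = -9513504 /323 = -29453.57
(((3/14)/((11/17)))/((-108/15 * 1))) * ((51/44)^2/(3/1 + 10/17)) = -1252815/72747136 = -0.02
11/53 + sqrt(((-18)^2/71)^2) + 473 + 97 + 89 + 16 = 2557978/3763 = 679.77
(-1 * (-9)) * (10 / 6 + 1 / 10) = 159 / 10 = 15.90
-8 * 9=-72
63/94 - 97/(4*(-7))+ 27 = 40973/1316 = 31.13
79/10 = 7.90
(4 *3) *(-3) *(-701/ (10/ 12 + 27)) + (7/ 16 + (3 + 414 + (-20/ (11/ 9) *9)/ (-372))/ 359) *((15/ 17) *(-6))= 2497368710169/ 2780380328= 898.21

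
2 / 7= 0.29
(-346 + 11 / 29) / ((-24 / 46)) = 76843 / 116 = 662.44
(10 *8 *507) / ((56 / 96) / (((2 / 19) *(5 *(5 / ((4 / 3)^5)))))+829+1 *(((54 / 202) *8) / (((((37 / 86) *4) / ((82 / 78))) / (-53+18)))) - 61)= 8977841671500 / 160080233311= 56.08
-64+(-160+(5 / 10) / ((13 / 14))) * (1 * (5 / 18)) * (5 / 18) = -107131 / 1404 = -76.30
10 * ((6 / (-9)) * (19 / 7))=-380 / 21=-18.10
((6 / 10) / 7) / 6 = 1 / 70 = 0.01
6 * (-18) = -108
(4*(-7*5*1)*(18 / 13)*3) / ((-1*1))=7560 / 13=581.54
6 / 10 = 3 / 5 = 0.60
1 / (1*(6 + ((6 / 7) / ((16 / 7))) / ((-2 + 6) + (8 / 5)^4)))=52768 / 318483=0.17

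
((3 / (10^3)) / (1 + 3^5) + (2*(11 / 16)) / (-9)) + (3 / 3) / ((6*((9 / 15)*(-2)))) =-213491 / 732000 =-0.29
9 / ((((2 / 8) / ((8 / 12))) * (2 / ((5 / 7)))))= 60 / 7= 8.57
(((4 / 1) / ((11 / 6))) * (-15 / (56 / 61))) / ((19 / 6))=-16470 / 1463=-11.26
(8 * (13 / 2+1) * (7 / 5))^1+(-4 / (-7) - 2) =82.57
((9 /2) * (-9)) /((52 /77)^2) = -480249 /5408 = -88.80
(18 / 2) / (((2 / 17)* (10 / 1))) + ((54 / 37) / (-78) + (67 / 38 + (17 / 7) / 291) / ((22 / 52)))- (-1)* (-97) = -348865302391 / 4095551460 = -85.18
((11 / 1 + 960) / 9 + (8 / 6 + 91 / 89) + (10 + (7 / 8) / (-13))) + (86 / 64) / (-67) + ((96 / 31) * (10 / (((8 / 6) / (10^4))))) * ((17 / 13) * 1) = 210286065242627 / 692089632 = 303842.24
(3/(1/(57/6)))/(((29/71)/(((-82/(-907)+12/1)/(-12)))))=-7396567/105212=-70.30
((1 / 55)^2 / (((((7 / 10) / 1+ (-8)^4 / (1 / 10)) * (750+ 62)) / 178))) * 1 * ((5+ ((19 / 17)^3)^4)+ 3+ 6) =184586467077034107 / 5861865302005455646188901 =0.00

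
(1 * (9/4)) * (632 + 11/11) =5697/4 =1424.25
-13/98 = -0.13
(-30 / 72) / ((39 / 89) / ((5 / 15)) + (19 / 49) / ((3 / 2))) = -21805 / 82324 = -0.26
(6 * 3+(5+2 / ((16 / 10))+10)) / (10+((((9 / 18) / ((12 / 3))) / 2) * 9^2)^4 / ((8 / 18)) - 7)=8978432 / 388206921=0.02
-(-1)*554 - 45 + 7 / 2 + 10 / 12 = 1540 / 3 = 513.33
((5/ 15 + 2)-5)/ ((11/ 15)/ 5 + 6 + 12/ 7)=-0.34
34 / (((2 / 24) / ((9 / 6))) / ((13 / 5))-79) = -7956 / 18481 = -0.43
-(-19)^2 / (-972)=361 / 972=0.37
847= 847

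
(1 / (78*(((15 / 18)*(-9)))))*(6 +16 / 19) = -2 / 171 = -0.01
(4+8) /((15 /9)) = 36 /5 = 7.20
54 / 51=18 / 17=1.06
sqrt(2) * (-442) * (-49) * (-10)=-216580 * sqrt(2)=-306290.37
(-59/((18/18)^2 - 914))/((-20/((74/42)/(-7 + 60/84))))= 0.00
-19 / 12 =-1.58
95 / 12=7.92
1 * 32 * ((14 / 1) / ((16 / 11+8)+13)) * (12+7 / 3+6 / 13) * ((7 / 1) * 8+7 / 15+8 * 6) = 4455695552 / 144495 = 30836.33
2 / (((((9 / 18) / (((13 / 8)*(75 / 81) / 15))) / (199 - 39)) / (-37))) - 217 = -209977 / 81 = -2592.31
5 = 5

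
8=8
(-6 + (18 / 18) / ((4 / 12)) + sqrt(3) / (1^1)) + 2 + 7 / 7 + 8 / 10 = 4 / 5 + sqrt(3) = 2.53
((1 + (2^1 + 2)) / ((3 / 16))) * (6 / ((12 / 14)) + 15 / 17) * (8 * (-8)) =-686080 / 51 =-13452.55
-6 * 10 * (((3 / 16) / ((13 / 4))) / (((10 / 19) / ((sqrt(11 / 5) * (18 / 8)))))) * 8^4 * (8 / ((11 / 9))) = -56733696 * sqrt(55) / 715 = -588459.23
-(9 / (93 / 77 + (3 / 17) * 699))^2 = -15421329 / 2953922500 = -0.01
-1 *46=-46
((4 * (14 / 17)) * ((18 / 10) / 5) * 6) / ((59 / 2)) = 6048 / 25075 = 0.24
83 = 83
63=63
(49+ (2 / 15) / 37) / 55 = 27197 / 30525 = 0.89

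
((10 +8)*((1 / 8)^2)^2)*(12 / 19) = 27 / 9728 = 0.00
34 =34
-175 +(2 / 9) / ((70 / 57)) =-18356 / 105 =-174.82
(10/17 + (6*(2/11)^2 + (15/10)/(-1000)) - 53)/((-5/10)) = 214812171/2057000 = 104.43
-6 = -6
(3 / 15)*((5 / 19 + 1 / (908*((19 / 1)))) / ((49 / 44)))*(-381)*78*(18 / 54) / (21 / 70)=-17361916 / 11123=-1560.90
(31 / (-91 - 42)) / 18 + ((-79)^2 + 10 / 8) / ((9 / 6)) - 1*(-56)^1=5048332 / 1197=4217.49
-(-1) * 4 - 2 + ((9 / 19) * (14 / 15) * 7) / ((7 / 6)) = 442 / 95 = 4.65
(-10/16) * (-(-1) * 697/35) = -697/56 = -12.45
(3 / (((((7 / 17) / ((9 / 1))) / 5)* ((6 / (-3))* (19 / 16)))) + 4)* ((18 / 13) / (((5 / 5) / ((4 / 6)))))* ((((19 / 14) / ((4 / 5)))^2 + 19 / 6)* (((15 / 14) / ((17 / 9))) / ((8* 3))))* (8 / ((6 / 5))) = -1000485075 / 8489936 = -117.84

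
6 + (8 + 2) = 16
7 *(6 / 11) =42 / 11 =3.82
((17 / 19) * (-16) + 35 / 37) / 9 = -3133 / 2109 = -1.49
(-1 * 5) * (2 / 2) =-5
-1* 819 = -819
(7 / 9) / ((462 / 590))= 295 / 297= 0.99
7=7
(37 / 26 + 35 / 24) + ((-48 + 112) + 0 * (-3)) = 20867 / 312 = 66.88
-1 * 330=-330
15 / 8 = 1.88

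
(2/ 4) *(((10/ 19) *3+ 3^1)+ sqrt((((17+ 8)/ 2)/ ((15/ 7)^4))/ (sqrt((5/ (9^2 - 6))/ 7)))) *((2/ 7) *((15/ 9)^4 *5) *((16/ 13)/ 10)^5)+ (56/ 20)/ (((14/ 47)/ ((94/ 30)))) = 114688 *105^(1/ 4) *sqrt(2)/ 1353362985+ 981786682489/ 33332829075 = 29.45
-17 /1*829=-14093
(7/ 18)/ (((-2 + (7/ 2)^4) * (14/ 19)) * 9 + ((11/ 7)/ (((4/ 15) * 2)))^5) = 36623663104/ 113382424178631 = 0.00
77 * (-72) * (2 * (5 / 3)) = -18480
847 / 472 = 1.79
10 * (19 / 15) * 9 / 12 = 19 / 2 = 9.50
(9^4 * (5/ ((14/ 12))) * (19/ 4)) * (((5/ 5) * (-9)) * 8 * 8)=-538526880/ 7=-76932411.43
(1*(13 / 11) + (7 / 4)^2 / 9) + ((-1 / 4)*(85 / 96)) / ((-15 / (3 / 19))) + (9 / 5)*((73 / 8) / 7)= 32619227 / 8426880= 3.87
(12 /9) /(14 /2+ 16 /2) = 4 /45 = 0.09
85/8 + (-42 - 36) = -539/8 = -67.38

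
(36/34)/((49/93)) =2.01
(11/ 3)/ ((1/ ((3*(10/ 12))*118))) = 3245/ 3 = 1081.67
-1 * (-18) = 18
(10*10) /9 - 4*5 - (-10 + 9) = -71 /9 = -7.89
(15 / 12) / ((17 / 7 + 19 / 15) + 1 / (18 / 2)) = 0.33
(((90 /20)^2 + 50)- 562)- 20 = -2047 /4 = -511.75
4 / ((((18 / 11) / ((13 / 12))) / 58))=4147 / 27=153.59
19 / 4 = 4.75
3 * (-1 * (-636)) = 1908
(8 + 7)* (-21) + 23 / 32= -10057 / 32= -314.28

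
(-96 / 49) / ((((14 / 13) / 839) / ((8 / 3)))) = -1396096 / 343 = -4070.25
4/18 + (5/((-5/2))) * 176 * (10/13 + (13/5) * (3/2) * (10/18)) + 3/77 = -9307871/9009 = -1033.17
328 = 328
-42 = -42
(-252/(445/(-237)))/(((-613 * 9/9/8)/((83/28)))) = -1416312/272785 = -5.19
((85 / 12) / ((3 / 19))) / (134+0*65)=1615 / 4824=0.33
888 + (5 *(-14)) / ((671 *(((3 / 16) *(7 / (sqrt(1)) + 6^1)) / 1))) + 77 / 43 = 1001203949 / 1125267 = 889.75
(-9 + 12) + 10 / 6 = 14 / 3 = 4.67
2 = 2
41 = 41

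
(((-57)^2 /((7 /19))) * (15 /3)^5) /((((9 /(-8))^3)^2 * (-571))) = -5618892800000 /236018853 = -23806.97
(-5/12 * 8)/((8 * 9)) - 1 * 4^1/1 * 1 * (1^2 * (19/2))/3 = -1373/108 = -12.71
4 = 4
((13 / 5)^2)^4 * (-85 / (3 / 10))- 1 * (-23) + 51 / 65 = -360538484932 / 609375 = -591652.90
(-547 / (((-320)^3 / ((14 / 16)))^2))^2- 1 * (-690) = 3258432873180055197450240000718400809 / 4722366482869645213696000000000000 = 690.00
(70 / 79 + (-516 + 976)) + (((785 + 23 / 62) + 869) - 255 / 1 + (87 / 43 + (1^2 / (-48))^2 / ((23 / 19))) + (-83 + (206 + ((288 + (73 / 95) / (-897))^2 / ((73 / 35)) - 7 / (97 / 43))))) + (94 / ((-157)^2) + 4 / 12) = 285304847521736809989797090483 / 6833657330017635349589760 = 41749.95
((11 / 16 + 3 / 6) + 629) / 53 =10083 / 848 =11.89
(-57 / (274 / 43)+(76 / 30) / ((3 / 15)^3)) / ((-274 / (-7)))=1770629 / 225228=7.86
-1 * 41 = -41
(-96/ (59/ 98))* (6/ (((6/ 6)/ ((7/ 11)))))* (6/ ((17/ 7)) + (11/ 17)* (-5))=5136768/ 11033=465.58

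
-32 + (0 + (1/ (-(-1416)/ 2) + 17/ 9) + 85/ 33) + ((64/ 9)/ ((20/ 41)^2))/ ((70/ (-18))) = -719989661/ 20443500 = -35.22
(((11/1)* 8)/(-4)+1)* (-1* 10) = 210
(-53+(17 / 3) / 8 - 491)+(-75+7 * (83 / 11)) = -149285 / 264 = -565.47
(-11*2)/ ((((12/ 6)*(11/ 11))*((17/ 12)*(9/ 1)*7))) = -44/ 357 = -0.12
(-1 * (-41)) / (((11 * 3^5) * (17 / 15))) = 205 / 15147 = 0.01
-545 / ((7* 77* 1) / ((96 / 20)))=-2616 / 539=-4.85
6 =6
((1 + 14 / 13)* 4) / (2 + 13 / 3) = 1.31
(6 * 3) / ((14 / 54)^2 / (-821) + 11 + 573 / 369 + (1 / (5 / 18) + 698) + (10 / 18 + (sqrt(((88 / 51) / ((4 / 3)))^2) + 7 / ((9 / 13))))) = 37544469570 / 1514530444789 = 0.02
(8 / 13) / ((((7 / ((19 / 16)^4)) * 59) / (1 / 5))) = 130321 / 219914240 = 0.00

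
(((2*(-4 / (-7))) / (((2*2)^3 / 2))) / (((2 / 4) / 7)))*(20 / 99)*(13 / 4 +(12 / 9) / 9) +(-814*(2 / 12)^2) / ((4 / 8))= -239923 / 5346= -44.88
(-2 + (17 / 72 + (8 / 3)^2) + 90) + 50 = 10465 / 72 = 145.35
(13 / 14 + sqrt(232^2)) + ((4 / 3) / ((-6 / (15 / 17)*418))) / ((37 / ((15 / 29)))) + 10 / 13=162151486127 / 693851158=233.70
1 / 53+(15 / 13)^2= 1.35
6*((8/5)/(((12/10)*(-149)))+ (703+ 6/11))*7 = 48430046/1639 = 29548.53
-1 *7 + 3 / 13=-88 / 13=-6.77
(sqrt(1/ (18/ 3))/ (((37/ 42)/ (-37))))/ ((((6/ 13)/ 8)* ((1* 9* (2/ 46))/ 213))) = -594412* sqrt(6)/ 9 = -161778.46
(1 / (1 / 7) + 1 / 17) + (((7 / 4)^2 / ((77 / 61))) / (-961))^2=3432841479113 / 486318770432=7.06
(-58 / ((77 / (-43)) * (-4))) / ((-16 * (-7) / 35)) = -6235 / 2464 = -2.53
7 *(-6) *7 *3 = -882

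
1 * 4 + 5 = 9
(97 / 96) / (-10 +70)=0.02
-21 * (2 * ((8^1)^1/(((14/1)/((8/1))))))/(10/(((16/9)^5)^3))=-36893488147419103232/343151886824415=-107513.58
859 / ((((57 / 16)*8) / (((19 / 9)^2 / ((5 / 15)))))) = 32642 / 81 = 402.99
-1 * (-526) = 526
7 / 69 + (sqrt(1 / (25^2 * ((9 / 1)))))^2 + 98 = 12691898 / 129375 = 98.10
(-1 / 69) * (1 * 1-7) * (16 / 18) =0.08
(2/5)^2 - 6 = -5.84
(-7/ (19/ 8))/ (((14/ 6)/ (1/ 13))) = -24/ 247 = -0.10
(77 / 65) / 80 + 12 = 62477 / 5200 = 12.01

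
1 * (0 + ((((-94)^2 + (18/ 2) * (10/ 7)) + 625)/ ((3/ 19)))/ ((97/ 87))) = 36540667/ 679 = 53815.42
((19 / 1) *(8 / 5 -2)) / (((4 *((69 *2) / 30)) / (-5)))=95 / 46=2.07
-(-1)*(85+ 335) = 420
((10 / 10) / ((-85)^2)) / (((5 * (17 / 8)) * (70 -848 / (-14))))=0.00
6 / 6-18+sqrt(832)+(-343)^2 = 8* sqrt(13)+117632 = 117660.84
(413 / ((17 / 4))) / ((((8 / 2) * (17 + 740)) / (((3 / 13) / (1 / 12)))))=14868 / 167297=0.09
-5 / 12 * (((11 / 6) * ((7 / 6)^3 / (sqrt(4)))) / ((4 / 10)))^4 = -633282143468253125 / 8666449635704832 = -73.07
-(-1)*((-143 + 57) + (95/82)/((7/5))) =-48889/574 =-85.17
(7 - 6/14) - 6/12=85/14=6.07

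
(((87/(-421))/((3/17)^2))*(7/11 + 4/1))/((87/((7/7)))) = -0.35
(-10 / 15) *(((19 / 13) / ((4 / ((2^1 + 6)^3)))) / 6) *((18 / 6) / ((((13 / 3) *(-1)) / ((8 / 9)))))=19456 / 1521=12.79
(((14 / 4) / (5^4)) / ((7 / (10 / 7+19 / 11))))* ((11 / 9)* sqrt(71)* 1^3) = 27* sqrt(71) / 8750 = 0.03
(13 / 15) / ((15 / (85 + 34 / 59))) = 7293 / 1475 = 4.94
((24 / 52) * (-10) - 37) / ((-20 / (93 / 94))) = 50313 / 24440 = 2.06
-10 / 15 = -2 / 3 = -0.67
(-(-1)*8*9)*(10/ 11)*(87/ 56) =7830/ 77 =101.69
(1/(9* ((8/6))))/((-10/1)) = -1/120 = -0.01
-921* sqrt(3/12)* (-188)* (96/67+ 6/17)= 176091516/1139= 154601.86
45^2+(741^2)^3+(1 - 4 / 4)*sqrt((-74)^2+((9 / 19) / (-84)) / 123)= 165542400249500466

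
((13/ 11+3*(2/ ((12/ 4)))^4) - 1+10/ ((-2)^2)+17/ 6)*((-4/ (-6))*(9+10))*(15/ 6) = 172330/ 891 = 193.41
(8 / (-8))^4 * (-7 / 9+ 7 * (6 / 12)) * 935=45815 / 18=2545.28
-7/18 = -0.39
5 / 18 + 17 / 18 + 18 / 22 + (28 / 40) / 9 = 233 / 110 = 2.12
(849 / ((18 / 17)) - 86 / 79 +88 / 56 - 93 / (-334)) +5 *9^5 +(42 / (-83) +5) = 6807835901527 / 22995399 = 296052.09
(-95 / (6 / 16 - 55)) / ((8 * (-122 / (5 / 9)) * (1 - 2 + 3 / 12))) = 50 / 37881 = 0.00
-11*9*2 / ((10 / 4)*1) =-396 / 5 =-79.20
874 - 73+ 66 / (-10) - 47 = 3737 / 5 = 747.40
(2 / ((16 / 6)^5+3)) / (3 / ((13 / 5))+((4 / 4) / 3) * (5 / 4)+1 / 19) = 75816 / 8481793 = 0.01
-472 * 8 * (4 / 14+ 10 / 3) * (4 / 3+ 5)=-5452544 / 63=-86548.32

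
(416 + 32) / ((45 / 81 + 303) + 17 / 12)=16128 / 10979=1.47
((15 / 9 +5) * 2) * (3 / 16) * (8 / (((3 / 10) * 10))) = 20 / 3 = 6.67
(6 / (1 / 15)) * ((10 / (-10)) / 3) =-30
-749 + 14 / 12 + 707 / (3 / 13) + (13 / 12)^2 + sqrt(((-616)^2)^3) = 33659598673 / 144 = 233747213.01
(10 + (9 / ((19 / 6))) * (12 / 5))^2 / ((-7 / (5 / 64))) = -638401 / 202160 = -3.16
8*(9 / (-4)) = -18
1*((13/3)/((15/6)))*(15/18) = 13/9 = 1.44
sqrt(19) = 4.36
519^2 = 269361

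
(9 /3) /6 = 1 /2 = 0.50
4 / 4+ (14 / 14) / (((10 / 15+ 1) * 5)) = 28 / 25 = 1.12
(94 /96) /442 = 47 /21216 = 0.00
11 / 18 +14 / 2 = 137 / 18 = 7.61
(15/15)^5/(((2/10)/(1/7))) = 5/7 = 0.71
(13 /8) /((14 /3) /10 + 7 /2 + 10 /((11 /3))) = 2145 /8836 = 0.24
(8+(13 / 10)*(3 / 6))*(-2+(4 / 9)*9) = 17.30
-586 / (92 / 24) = -3516 / 23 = -152.87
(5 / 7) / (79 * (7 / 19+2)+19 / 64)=0.00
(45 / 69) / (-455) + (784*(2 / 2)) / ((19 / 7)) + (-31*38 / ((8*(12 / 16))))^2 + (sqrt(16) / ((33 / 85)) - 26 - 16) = 38803.92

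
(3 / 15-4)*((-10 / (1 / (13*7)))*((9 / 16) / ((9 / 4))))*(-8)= -6916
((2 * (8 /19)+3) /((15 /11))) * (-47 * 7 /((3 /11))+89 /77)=-20322908 /5985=-3395.64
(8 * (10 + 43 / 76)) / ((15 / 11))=17666 / 285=61.99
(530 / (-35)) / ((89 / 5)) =-530 / 623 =-0.85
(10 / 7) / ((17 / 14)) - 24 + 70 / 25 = -1702 / 85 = -20.02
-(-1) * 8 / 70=4 / 35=0.11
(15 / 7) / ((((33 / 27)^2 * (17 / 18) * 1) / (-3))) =-65610 / 14399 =-4.56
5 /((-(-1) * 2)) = 5 /2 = 2.50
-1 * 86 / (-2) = 43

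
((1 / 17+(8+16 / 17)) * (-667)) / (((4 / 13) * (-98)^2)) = -78039 / 38416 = -2.03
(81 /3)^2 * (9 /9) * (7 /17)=300.18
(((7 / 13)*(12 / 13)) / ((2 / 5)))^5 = 408410100000 / 137858491849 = 2.96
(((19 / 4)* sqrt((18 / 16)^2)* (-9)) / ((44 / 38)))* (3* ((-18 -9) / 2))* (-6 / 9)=-789507 / 704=-1121.46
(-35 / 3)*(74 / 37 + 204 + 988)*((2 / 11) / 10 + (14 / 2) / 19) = -1125544 / 209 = -5385.38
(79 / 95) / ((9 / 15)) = 79 / 57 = 1.39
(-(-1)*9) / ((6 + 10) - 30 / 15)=0.64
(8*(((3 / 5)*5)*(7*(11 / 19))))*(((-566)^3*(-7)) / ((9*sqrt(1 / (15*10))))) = 3909291453760*sqrt(6) / 57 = 167995952939.21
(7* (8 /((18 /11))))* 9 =308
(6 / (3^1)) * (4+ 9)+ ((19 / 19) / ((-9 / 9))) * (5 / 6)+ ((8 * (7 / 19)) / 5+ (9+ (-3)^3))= 4421 / 570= 7.76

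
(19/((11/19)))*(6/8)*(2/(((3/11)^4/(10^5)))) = 24024550000/27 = 889798148.15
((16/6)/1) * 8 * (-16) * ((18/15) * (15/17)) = -6144/17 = -361.41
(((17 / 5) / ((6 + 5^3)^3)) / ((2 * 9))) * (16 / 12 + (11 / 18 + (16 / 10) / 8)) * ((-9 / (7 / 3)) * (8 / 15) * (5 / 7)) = -6562 / 24785203275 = -0.00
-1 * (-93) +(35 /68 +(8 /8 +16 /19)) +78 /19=128505 /1292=99.46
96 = 96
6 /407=0.01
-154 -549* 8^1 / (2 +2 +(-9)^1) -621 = 517 / 5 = 103.40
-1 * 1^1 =-1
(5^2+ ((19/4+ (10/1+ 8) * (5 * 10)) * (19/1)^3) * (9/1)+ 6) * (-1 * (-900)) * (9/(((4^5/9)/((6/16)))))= 12214647215775/8192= 1491045802.71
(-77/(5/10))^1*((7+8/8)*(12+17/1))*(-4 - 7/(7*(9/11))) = 1679216/9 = 186579.56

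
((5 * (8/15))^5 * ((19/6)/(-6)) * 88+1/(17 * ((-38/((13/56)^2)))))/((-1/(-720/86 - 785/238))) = -73090.96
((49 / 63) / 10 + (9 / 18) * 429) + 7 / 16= 215.02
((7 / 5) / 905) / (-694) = -7 / 3140350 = -0.00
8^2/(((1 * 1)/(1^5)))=64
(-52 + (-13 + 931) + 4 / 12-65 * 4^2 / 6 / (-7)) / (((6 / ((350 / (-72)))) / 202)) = -47250325 / 324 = -145834.34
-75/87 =-25/29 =-0.86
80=80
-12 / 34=-6 / 17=-0.35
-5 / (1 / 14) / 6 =-35 / 3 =-11.67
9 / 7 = 1.29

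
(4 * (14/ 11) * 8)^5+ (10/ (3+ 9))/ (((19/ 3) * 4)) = 2743049583872391/ 24479752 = 112053814.27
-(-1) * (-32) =-32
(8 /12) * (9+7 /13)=248 /39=6.36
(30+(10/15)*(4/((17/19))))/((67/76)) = 127832/3417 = 37.41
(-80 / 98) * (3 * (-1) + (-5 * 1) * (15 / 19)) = 5280 / 931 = 5.67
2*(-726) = -1452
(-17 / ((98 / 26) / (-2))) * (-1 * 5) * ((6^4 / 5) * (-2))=1145664 / 49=23380.90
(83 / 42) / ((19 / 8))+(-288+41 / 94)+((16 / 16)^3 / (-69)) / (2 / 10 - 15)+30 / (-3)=-4735467908 / 15958803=-296.73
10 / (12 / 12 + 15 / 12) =40 / 9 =4.44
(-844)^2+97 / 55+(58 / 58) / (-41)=1606321602 / 2255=712337.74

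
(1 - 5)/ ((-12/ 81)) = 27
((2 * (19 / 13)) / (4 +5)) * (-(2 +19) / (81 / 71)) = -18886 / 3159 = -5.98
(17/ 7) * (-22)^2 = 8228/ 7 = 1175.43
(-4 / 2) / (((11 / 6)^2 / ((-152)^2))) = -13747.83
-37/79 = -0.47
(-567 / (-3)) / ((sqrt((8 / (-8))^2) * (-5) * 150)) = -63 / 250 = -0.25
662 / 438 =331 / 219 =1.51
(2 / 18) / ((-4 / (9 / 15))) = -1 / 60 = -0.02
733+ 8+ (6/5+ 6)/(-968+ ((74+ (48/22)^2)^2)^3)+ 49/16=5573998136112669298891328387/7491303668861746603340720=744.06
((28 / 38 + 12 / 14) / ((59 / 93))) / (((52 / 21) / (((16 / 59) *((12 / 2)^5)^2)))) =14305813512192 / 859807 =16638400.84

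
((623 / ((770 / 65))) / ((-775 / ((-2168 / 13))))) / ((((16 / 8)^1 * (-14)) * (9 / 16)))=-0.72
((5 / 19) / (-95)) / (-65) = 1 / 23465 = 0.00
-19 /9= -2.11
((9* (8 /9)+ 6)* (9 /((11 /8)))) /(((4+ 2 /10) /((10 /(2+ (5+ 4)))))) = 2400 /121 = 19.83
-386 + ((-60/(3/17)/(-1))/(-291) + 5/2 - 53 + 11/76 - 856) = -28607569/22116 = -1293.52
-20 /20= -1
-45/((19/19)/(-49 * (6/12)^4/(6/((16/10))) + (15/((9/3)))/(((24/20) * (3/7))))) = -1603/4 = -400.75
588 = 588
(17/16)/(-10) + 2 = 303/160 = 1.89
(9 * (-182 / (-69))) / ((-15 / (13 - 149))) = 24752 / 115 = 215.23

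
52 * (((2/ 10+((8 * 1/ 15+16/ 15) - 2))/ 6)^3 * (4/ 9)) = -26/ 30375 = -0.00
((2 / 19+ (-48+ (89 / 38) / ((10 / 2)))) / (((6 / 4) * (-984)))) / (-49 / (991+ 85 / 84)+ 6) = 750877619 / 139058417520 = 0.01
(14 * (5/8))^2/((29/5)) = 6125/464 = 13.20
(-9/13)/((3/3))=-9/13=-0.69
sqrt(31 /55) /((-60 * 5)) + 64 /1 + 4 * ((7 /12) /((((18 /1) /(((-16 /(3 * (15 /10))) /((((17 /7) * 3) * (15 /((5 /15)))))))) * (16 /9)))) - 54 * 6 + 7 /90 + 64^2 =475405021 /123930 - sqrt(1705) /16500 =3836.07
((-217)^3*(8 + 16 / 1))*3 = -735718536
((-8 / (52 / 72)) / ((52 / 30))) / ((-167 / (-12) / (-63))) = 816480 / 28223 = 28.93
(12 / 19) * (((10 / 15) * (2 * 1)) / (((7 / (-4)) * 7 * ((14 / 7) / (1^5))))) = -32 / 931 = -0.03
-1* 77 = -77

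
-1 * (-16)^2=-256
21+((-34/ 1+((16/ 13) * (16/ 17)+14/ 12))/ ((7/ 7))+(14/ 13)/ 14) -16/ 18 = -3515/ 306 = -11.49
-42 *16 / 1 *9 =-6048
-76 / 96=-19 / 24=-0.79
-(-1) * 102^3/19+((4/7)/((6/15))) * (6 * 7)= 1062348/19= 55913.05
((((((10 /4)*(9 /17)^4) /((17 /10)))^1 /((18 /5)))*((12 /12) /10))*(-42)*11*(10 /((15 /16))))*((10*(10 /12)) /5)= -37422000 /1419857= -26.36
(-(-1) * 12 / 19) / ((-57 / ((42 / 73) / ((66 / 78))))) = -0.01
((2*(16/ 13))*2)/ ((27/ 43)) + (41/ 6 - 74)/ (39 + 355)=2121425/ 276588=7.67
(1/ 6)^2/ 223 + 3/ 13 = 24097/ 104364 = 0.23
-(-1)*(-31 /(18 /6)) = -31 /3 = -10.33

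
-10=-10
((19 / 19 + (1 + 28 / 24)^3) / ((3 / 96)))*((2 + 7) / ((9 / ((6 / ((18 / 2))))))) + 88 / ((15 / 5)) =21680 / 81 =267.65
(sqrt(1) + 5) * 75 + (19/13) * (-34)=5204/13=400.31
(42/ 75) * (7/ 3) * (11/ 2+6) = 1127/ 75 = 15.03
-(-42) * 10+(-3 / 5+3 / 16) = 33567 / 80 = 419.59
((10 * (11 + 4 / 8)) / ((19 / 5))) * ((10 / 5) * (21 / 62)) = 20.50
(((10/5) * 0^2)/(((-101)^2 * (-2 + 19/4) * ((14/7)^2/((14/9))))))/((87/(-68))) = 0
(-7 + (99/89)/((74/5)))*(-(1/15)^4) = 45607/333416250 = 0.00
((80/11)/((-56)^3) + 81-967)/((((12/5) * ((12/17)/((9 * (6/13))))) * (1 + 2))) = -9092628585/12556544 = -724.13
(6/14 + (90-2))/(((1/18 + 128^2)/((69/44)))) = 384399/45416602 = 0.01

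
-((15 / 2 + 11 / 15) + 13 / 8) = -1183 / 120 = -9.86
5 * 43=215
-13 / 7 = -1.86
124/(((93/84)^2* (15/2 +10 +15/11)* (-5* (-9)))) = 68992/578925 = 0.12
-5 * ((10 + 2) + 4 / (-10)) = -58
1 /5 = 0.20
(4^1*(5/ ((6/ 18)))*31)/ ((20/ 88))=8184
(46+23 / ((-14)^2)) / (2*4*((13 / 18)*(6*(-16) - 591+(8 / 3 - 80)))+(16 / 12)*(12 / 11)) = -0.01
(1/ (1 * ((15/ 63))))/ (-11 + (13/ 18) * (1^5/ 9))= -3402/ 8845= -0.38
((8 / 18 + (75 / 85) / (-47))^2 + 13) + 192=205.18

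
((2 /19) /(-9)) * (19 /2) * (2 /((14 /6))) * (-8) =16 /21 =0.76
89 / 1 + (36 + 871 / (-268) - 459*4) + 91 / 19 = -129919 / 76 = -1709.46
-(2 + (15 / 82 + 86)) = -7231 / 82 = -88.18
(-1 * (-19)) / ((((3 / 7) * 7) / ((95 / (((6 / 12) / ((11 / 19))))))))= 2090 / 3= 696.67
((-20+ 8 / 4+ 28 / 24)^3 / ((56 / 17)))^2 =306779323523689 / 146313216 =2096730.10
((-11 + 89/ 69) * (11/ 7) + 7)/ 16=-3989/ 7728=-0.52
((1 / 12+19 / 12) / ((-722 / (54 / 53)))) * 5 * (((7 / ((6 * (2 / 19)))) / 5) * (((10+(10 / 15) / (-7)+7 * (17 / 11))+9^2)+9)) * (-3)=383655 / 44308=8.66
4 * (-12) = -48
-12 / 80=-3 / 20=-0.15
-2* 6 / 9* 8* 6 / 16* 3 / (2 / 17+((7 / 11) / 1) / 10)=-66.19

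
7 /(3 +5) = 7 /8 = 0.88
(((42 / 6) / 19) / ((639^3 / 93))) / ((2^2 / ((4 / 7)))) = 31 / 1652475087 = 0.00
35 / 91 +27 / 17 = 436 / 221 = 1.97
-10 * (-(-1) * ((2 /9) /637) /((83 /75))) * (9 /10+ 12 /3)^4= -117649 /64740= -1.82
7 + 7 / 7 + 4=12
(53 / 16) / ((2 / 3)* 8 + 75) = 159 / 3856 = 0.04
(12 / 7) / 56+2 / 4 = 26 / 49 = 0.53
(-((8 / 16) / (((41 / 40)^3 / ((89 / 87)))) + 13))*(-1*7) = 565583557 / 5996127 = 94.32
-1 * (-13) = 13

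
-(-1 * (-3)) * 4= -12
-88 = -88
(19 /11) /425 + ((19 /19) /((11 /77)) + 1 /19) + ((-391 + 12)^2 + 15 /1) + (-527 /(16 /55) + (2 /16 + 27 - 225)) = 201318123601 /1421200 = 141653.62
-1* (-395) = 395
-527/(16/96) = -3162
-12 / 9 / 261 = -4 / 783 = -0.01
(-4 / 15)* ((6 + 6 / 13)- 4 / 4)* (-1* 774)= 73272 / 65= 1127.26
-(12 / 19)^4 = -20736 / 130321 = -0.16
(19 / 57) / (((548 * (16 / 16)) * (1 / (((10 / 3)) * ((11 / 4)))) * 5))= 11 / 9864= 0.00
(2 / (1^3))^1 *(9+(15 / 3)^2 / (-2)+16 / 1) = 25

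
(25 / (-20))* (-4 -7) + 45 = 235 / 4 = 58.75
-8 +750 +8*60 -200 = 1022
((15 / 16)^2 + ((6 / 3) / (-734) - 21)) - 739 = -71321201 / 93952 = -759.12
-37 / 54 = -0.69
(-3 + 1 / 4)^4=14641 / 256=57.19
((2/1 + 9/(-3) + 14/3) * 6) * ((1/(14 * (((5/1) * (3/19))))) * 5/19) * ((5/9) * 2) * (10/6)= 550/567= 0.97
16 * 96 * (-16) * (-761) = 18702336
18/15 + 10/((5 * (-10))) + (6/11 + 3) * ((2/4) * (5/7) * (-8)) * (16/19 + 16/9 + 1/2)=-12211/399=-30.60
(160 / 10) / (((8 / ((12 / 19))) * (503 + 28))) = 8 / 3363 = 0.00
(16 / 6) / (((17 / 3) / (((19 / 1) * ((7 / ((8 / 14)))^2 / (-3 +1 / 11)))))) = -501809 / 1088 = -461.22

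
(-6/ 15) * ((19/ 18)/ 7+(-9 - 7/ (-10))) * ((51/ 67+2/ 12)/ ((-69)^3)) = -957491/ 103997736675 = -0.00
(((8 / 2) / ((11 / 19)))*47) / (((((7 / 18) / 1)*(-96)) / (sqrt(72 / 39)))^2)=24111 / 56056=0.43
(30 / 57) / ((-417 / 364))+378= 2991254 / 7923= 377.54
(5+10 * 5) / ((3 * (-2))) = -55 / 6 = -9.17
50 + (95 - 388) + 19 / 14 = -3383 / 14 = -241.64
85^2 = 7225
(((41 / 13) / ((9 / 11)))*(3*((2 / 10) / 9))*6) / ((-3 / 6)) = -3.08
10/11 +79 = 879/11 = 79.91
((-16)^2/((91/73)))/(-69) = -18688/6279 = -2.98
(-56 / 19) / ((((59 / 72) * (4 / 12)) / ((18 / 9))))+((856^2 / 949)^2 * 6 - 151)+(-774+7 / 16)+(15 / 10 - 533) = 57755381913212327 / 16153179536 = 3575480.71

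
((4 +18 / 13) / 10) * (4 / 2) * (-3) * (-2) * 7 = 588 / 13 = 45.23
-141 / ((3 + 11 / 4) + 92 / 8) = -188 / 23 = -8.17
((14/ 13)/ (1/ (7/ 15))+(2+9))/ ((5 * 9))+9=81218/ 8775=9.26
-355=-355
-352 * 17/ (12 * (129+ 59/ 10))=-14960/ 4047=-3.70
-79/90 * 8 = -316/45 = -7.02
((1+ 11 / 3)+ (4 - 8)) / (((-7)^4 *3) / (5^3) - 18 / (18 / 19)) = 0.02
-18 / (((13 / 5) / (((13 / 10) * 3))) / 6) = -162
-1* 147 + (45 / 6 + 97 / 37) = -10129 / 74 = -136.88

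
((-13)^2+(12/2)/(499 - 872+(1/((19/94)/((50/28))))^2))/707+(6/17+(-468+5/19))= -92762852054963/198574047882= -467.14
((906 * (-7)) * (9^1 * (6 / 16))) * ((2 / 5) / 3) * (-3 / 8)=85617 / 80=1070.21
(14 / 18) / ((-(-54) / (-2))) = -7 / 243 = -0.03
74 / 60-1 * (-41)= 1267 / 30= 42.23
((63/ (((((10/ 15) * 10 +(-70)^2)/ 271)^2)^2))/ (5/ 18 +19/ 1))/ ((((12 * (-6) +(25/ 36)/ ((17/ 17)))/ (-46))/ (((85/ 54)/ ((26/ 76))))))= 1568836148088951/ 17380537033293824000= 0.00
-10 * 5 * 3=-150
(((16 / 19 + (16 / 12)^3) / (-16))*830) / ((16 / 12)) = -42745 / 342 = -124.99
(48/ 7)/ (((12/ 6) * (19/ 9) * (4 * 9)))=0.05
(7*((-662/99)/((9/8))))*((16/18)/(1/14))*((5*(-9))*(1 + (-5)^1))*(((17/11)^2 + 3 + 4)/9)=-94334894080/970299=-97222.50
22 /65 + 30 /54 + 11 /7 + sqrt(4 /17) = 2 * sqrt(17) /17 + 10096 /4095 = 2.95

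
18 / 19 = 0.95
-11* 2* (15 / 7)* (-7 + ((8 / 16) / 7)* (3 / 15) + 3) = 9207 / 49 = 187.90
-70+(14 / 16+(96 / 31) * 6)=-12535 / 248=-50.54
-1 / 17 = -0.06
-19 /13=-1.46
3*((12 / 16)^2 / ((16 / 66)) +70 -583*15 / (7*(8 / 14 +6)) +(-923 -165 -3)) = -10676019 / 2944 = -3626.37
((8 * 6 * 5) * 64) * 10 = 153600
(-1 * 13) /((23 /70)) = -910 /23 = -39.57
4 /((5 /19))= 76 /5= 15.20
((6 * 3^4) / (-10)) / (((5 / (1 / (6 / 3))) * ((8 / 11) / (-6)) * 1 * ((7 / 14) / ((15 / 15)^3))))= 8019 / 100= 80.19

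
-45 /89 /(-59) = 45 /5251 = 0.01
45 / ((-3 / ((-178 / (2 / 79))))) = 105465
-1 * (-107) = 107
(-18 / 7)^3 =-5832 / 343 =-17.00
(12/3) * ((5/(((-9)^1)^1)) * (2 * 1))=-40/9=-4.44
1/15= 0.07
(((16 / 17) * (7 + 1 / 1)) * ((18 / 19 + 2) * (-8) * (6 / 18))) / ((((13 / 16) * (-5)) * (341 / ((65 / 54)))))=0.05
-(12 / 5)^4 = -20736 / 625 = -33.18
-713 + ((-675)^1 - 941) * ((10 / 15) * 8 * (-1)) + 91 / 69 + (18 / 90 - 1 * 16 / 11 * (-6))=30040889 / 3795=7915.91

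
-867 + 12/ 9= -2597/ 3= -865.67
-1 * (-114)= 114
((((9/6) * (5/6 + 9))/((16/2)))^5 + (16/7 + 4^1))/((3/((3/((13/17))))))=110174706717/3053453312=36.08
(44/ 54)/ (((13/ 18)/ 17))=748/ 39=19.18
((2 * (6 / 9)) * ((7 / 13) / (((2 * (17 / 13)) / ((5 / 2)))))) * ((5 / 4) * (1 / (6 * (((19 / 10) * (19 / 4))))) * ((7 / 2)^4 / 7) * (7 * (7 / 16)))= 14706125 / 14139648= 1.04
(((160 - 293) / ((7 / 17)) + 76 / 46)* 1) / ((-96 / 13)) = 96083 / 2208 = 43.52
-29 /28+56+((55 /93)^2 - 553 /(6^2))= 806290 /20181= 39.95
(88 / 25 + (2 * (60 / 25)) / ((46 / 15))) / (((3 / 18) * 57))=5848 / 10925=0.54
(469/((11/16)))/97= 7504/1067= 7.03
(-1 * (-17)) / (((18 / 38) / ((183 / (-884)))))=-1159 / 156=-7.43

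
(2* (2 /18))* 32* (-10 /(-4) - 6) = -224 /9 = -24.89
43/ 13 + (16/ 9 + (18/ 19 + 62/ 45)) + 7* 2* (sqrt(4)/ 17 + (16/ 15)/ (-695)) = 1186665907/ 131323725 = 9.04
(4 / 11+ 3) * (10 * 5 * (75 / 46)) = 69375 / 253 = 274.21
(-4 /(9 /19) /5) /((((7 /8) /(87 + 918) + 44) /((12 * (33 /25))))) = -5377152 /8844175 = -0.61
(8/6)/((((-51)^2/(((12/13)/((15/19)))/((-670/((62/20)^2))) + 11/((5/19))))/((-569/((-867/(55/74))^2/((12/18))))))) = -3132043663859/524544899440614975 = -0.00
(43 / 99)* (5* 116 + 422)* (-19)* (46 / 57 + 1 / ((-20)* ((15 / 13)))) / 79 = -10419631 / 130350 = -79.94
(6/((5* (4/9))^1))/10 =27/100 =0.27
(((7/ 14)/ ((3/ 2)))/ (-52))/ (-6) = 1/ 936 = 0.00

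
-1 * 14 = -14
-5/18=-0.28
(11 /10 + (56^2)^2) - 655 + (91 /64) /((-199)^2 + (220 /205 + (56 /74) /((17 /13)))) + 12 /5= 91825656255304953 /9337716928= 9833844.50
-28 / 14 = -2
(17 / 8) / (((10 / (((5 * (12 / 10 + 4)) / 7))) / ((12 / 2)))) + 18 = 3183 / 140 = 22.74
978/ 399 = 326/ 133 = 2.45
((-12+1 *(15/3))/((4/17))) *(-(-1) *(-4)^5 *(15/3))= 152320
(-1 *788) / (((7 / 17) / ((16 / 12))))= -53584 / 21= -2551.62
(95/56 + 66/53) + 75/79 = 912349/234472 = 3.89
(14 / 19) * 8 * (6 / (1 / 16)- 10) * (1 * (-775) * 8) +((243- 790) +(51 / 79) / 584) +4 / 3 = -3143619.35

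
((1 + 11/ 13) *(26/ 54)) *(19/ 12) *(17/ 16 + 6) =2147/ 216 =9.94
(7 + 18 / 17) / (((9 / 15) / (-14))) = -9590 / 51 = -188.04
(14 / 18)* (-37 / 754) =-259 / 6786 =-0.04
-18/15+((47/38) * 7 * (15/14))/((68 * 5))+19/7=278839/180880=1.54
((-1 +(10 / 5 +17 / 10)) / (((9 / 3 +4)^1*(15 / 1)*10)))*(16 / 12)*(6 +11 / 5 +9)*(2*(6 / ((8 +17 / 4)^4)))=792576 / 25221004375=0.00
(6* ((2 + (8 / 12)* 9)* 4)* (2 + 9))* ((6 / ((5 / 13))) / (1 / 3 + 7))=22464 / 5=4492.80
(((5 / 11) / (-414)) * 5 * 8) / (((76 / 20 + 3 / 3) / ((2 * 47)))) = -5875 / 6831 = -0.86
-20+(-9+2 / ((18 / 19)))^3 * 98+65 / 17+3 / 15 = -1986262222 / 61965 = -32054.58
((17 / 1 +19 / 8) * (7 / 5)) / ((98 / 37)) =1147 / 112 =10.24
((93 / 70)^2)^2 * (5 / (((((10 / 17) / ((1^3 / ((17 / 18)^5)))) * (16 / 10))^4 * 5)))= 909456608355510829401494001 / 73022201058422594514300625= 12.45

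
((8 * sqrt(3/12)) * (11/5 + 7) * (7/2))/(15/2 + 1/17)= 21896/1285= 17.04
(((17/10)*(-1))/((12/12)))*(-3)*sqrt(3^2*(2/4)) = 153*sqrt(2)/20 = 10.82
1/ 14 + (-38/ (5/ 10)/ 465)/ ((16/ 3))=177/ 4340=0.04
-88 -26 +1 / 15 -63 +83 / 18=-15509 / 90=-172.32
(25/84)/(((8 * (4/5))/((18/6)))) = 125/896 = 0.14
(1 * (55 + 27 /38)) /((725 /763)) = 55699 /950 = 58.63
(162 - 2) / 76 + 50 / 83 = 4270 / 1577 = 2.71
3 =3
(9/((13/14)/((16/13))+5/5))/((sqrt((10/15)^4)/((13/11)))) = 19656/1441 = 13.64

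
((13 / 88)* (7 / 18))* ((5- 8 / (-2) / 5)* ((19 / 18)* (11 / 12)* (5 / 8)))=50141 / 248832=0.20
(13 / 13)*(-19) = -19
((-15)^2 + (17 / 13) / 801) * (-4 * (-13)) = 11700.08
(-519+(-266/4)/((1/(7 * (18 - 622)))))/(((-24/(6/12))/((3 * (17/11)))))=-433721/16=-27107.56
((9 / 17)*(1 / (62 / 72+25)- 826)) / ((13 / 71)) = -491371830 / 205751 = -2388.19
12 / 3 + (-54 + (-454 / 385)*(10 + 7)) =-26968 / 385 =-70.05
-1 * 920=-920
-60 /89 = -0.67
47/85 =0.55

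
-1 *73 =-73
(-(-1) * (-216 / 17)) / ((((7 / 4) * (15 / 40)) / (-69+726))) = -1513728 / 119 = -12720.40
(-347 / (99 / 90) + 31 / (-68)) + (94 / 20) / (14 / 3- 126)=-215060277 / 680680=-315.95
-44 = -44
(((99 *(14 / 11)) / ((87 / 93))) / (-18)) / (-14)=31 / 58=0.53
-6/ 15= -2/ 5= -0.40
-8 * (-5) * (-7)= -280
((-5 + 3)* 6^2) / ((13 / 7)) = -504 / 13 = -38.77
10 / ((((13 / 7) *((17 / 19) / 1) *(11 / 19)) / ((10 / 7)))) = 36100 / 2431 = 14.85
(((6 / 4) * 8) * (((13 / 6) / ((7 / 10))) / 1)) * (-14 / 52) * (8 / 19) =-4.21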